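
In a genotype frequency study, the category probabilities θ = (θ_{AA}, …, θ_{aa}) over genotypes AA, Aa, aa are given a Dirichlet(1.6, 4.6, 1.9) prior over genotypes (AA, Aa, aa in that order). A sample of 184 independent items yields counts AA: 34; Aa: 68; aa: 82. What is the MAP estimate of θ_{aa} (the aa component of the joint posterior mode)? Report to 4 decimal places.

0.4384

The Dirichlet prior is conjugate to the Multinomial likelihood: each posterior αⱼ = prior αⱼ + observed count nⱼ.
Posterior concentration: (35.6, 72.6, 83.9), total = 192.1.
Joint mode component: (α_{aa}−1)/(Σα−K) = 82.9/189.1 = 0.4384.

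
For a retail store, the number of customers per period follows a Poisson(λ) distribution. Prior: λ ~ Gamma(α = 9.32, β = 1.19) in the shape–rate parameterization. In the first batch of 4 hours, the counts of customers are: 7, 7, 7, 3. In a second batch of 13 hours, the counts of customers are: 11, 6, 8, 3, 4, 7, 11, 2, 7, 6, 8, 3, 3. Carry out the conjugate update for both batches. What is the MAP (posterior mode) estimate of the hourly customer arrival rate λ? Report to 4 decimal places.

6.1198

With a Gamma(shape α, rate β) prior, the Poisson likelihood is conjugate: the posterior is Gamma(α + ΣXᵢ, β + n).
Batch 1: sum of counts S = 24 over n = 4 hours.
After batch 1: Gamma(α+S, β+n) = Gamma(9.32+24, 1.19+4) = Gamma(33.32, 5.19).
Batch 2: sum of counts S = 79 over n = 13 hours.
After batch 2: Gamma(α+S, β+n) = Gamma(33.32+79, 5.19+13) = Gamma(112.32, 18.19).
Mode of Gamma(α,β) for α≥1 is (α−1)/β = 111.32/18.19 = 6.1198.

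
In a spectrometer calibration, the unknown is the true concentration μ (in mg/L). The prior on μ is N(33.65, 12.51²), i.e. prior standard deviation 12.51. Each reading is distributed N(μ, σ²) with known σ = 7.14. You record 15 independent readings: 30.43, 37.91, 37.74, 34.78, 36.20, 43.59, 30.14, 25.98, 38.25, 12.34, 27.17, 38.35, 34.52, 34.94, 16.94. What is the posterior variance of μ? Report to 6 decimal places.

For Normal data with known variance σ², a Normal(μ₀, σ₀²) prior on μ is conjugate. Posterior precision = 1/σ₀² + n/σ²; posterior mean is the precision-weighted average of μ₀ and x̄.
σ₀² = 12.51² = 156.5001, σ² = 7.14² = 50.9796; σ² + n·σ₀² = 50.9796 + 15·156.5001 = 2398.4811.
Posterior precision = 1/σ₀² + n/σ² = 1/156.5001 + 15/50.9796 = (σ² + n·σ₀²)/(σ₀²σ²) = 2398.4811/(156.5001·50.9796); posterior variance σₙ² = σ₀²σ²/(σ² + n·σ₀²) = 156.5001·50.9796/2398.4811 = 3.326402.

3.326402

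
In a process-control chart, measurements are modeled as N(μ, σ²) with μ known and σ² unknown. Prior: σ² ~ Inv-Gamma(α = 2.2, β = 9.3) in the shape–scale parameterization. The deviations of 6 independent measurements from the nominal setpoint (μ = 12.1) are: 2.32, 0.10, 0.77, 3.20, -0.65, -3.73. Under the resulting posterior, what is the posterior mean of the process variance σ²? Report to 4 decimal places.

5.8525

With known mean μ and an Inverse-Gamma(α, β) prior on σ², the Normal likelihood is conjugate: posterior is Inv-Gamma(α + n/2, β + Σ(xᵢ−μ)²/2).
Σ(xᵢ−μ)² = (2.32)² + (0.10)² + (0.77)² + (3.20)² + (-0.65)² + (-3.73)² = 30.5607.
Posterior: Inv-Gamma(2.2 + 6/2, 9.3 + 30.5607/2) = Inv-Gamma(5.20, 24.58035).
E[σ²|data] = β/(α−1) = 24.58035/4.20 = 5.8525.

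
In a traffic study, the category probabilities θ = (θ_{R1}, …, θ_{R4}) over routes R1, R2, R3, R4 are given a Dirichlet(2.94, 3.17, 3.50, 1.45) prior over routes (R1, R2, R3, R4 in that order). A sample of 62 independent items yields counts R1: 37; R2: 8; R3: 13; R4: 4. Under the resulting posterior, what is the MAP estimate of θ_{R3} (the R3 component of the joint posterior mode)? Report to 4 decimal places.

0.2244

The Dirichlet prior is conjugate to the Multinomial likelihood: each posterior αⱼ = prior αⱼ + observed count nⱼ.
Posterior concentration: (39.94, 11.17, 16.50, 5.45), total = 73.06.
Joint mode component: (α_{R3}−1)/(Σα−K) = 15.50/69.06 = 0.2244.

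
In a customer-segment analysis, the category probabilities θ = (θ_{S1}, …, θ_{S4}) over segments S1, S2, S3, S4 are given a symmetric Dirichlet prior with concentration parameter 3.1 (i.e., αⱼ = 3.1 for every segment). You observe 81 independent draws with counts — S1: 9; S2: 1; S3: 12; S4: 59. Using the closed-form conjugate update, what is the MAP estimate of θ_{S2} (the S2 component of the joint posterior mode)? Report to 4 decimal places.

0.0347

The Dirichlet prior is conjugate to the Multinomial likelihood: each posterior αⱼ = prior αⱼ + observed count nⱼ.
Posterior concentration: (12.1, 4.1, 15.1, 62.1), total = 93.4.
Joint mode component: (α_{S2}−1)/(Σα−K) = 3.1/89.4 = 0.0347.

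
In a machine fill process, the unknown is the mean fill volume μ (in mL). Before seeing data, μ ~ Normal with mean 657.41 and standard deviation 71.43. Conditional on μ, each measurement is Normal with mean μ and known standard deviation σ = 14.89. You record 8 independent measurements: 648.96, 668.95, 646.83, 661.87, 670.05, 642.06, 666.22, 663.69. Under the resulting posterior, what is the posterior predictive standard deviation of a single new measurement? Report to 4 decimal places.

For Normal data with known variance σ², a Normal(μ₀, σ₀²) prior on μ is conjugate. Posterior precision = 1/σ₀² + n/σ²; posterior mean is the precision-weighted average of μ₀ and x̄.
σ₀² = 71.43² = 5102.2449, σ² = 14.89² = 221.7121; σ² + n·σ₀² = 221.7121 + 8·5102.2449 = 41039.6713.
Posterior precision = 1/σ₀² + n/σ² = 1/5102.2449 + 8/221.7121 = (σ² + n·σ₀²)/(σ₀²σ²) = 41039.6713/(5102.2449·221.7121); posterior variance σₙ² = σ₀²σ²/(σ² + n·σ₀²) = 5102.2449·221.7121/41039.6713 = 27.564291.
Predictive variance for one new observation = σₙ² + σ² = 5102.2449·221.7121/41039.6713 + 221.7121 = σ²·(σ₀² + 41039.6713)/41039.6713 = 221.7121·46141.9162/41039.6713 = 249.276391; SD = √(221.7121·46141.9162/41039.6713) = 15.7885.

15.7885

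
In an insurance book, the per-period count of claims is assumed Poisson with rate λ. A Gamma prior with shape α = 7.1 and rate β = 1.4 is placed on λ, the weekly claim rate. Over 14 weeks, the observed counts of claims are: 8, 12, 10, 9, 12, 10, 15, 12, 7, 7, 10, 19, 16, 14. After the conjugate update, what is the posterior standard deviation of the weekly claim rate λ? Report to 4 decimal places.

With a Gamma(shape α, rate β) prior, the Poisson likelihood is conjugate: the posterior is Gamma(α + ΣXᵢ, β + n).
Sum of counts S = 161 over n = 14 weeks.
Posterior: Gamma(α+S, β+n) = Gamma(7.1+161, 1.4+14) = Gamma(168.1, 15.4).
SD = √α/β = √168.1/15.4 = 0.8419.

0.8419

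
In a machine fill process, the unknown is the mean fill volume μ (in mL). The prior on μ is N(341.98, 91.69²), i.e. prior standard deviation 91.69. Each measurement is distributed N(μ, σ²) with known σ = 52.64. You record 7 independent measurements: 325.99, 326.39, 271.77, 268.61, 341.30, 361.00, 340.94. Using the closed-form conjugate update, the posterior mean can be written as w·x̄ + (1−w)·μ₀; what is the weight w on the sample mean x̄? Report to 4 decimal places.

For Normal data with known variance σ², a Normal(μ₀, σ₀²) prior on μ is conjugate. Posterior precision = 1/σ₀² + n/σ²; posterior mean is the precision-weighted average of μ₀ and x̄.
σ₀² = 91.69² = 8407.0561, σ² = 52.64² = 2770.9696. Prior precision 1/σ₀² = 1/8407.0561; data precision n/σ² = 7/2770.9696.
w = (n/σ²)/(1/σ₀² + n/σ²) = n·σ₀²/(σ² + n·σ₀²) = 7·8407.0561/(2770.9696 + 7·8407.0561) = 58849.3927/61620.3623 = 0.9550.

0.9550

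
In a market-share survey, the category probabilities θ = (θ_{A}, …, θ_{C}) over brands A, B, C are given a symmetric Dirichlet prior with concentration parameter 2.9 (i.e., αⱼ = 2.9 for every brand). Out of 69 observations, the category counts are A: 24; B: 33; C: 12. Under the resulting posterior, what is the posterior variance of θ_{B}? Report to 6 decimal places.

The Dirichlet prior is conjugate to the Multinomial likelihood: each posterior αⱼ = prior αⱼ + observed count nⱼ.
Posterior concentration: (26.9, 35.9, 14.9), total = 77.7.
Var[θ_j] = α_j(Σα−α_j)/((Σα)²(Σα+1)) = 35.9·41.8/(77.7²·78.7) = 0.003158.

0.003158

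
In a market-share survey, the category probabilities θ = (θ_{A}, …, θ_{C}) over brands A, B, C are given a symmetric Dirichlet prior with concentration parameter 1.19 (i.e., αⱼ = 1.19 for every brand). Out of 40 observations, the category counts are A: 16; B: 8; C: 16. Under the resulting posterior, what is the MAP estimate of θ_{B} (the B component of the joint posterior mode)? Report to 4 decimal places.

0.2019

The Dirichlet prior is conjugate to the Multinomial likelihood: each posterior αⱼ = prior αⱼ + observed count nⱼ.
Posterior concentration: (17.19, 9.19, 17.19), total = 43.57.
Joint mode component: (α_{B}−1)/(Σα−K) = 8.19/40.57 = 0.2019.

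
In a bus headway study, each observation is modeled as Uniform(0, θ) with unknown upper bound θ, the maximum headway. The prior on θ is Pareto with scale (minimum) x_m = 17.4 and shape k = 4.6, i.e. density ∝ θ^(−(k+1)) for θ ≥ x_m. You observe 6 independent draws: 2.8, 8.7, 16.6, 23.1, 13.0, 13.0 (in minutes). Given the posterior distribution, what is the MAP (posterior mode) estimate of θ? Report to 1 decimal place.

23.1

A Pareto(scale x_m, shape k) prior on the upper bound θ of Uniform(0, θ) is conjugate: posterior is Pareto(max(x_m, max xᵢ), k + n).
Sample maximum = 23.1; prior scale x_m = 17.4 → posterior scale = max = 23.1.
Posterior shape = 4.6 + 6 = 10.6.
The Pareto density is decreasing on [x_m, ∞), so the mode is x_m = 23.1.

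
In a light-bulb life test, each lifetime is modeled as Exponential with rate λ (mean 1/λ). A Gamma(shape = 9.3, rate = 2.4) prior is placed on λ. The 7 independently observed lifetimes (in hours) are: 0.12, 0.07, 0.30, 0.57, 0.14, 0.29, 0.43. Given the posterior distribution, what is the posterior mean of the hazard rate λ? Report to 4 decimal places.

3.7731

With a Gamma(shape α, rate β) prior on the exponential rate λ, the posterior after n observations with total T = Σxᵢ is Gamma(α+n, β+T).
Sum of observations T = 1.92 hours; n = 7.
Posterior: Gamma(9.3+7, 2.4+1.92) = Gamma(16.3, 4.32).
Posterior mean of λ = α/β = 16.3/4.32 = 3.7731.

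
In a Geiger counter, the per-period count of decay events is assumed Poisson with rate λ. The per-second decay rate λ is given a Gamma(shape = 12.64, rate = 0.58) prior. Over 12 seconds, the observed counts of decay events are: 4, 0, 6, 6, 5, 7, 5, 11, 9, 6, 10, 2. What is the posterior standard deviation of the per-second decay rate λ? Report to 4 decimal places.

0.7270

With a Gamma(shape α, rate β) prior, the Poisson likelihood is conjugate: the posterior is Gamma(α + ΣXᵢ, β + n).
Sum of counts S = 71 over n = 12 seconds.
Posterior: Gamma(α+S, β+n) = Gamma(12.64+71, 0.58+12) = Gamma(83.64, 12.58).
SD = √α/β = √83.64/12.58 = 0.7270.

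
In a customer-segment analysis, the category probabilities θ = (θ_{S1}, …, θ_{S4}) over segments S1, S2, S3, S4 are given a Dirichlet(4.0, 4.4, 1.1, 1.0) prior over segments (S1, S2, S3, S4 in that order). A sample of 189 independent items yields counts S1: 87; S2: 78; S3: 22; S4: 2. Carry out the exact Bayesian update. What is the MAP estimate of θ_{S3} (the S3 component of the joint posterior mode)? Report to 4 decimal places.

0.1130

The Dirichlet prior is conjugate to the Multinomial likelihood: each posterior αⱼ = prior αⱼ + observed count nⱼ.
Posterior concentration: (91.0, 82.4, 23.1, 3.0), total = 199.5.
Joint mode component: (α_{S3}−1)/(Σα−K) = 22.1/195.5 = 0.1130.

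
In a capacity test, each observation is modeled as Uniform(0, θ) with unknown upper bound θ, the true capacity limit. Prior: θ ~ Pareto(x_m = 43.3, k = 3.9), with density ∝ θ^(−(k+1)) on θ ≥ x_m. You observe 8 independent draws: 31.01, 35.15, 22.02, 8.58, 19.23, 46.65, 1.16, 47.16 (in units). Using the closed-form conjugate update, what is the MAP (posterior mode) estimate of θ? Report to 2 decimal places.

A Pareto(scale x_m, shape k) prior on the upper bound θ of Uniform(0, θ) is conjugate: posterior is Pareto(max(x_m, max xᵢ), k + n).
Sample maximum = 47.16; prior scale x_m = 43.3 → posterior scale = max = 47.16.
Posterior shape = 3.9 + 8 = 11.9.
The Pareto density is decreasing on [x_m, ∞), so the mode is x_m = 47.16.

47.16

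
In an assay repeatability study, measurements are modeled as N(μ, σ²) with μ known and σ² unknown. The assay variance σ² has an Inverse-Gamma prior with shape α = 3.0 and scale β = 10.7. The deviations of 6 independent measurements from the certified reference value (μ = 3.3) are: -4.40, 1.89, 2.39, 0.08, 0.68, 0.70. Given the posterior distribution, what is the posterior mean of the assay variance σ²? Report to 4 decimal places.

5.1003

With known mean μ and an Inverse-Gamma(α, β) prior on σ², the Normal likelihood is conjugate: posterior is Inv-Gamma(α + n/2, β + Σ(xᵢ−μ)²/2).
Σ(xᵢ−μ)² = (-4.40)² + (1.89)² + (2.39)² + (0.08)² + (0.68)² + (0.70)² = 29.6030.
Posterior: Inv-Gamma(3.0 + 6/2, 10.7 + 29.6030/2) = Inv-Gamma(6.00, 25.50150).
E[σ²|data] = β/(α−1) = 25.50150/5.00 = 5.1003.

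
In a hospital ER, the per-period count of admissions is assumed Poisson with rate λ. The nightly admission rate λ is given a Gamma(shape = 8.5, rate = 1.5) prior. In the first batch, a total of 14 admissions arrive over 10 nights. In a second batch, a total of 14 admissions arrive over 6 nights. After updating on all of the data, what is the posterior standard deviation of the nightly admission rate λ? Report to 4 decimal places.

With a Gamma(shape α, rate β) prior, the Poisson likelihood is conjugate: the posterior is Gamma(α + ΣXᵢ, β + n).
After batch 1: Gamma(α+S, β+n) = Gamma(8.5+14, 1.5+10) = Gamma(22.5, 11.5).
After batch 2: Gamma(α+S, β+n) = Gamma(22.5+14, 11.5+6) = Gamma(36.5, 17.5).
SD = √α/β = √36.5/17.5 = 0.3452.

0.3452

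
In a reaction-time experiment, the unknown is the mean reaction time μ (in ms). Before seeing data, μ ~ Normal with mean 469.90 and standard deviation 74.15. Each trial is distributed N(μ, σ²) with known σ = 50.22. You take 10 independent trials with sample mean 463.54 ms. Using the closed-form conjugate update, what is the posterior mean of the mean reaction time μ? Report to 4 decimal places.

For Normal data with known variance σ², a Normal(μ₀, σ₀²) prior on μ is conjugate. Posterior precision = 1/σ₀² + n/σ²; posterior mean is the precision-weighted average of μ₀ and x̄.
n·x̄ = 10·463.54 = 4635.4.
σ₀² = 74.15² = 5498.2225, σ² = 50.22² = 2522.0484; σ² + n·σ₀² = 2522.0484 + 10·5498.2225 = 57504.2734.
Posterior mean = (μ₀/σ₀² + n·x̄/σ²)/(1/σ₀² + n/σ²) = (σ²·μ₀ + σ₀²·n·x̄)/(σ² + n·σ₀²) = (2522.0484·469.90 + 5498.2225·4635.4)/57504.2734 = 26671571.11966/57504.2734 = 463.8189.

463.8189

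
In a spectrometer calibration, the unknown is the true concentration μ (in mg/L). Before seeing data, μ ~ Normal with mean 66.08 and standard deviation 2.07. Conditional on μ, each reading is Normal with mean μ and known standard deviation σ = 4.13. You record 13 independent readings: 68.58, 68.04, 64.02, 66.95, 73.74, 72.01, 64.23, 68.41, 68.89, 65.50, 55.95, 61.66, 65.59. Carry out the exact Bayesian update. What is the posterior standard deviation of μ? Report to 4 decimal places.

1.0022

For Normal data with known variance σ², a Normal(μ₀, σ₀²) prior on μ is conjugate. Posterior precision = 1/σ₀² + n/σ²; posterior mean is the precision-weighted average of μ₀ and x̄.
σ₀² = 2.07² = 4.2849, σ² = 4.13² = 17.0569; σ² + n·σ₀² = 17.0569 + 13·4.2849 = 72.7606.
Posterior precision = 1/σ₀² + n/σ² = 1/4.2849 + 13/17.0569 = (σ² + n·σ₀²)/(σ₀²σ²) = 72.7606/(4.2849·17.0569); posterior variance σₙ² = σ₀²σ²/(σ² + n·σ₀²) = 4.2849·17.0569/72.7606 = 1.004487.
Posterior SD = √σₙ² = √(4.2849·17.0569/72.7606) = 1.0022.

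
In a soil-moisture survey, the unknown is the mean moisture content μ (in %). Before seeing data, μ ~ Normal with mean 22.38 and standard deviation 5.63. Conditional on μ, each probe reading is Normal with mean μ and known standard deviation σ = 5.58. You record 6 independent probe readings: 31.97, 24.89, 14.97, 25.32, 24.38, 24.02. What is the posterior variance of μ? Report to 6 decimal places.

For Normal data with known variance σ², a Normal(μ₀, σ₀²) prior on μ is conjugate. Posterior precision = 1/σ₀² + n/σ²; posterior mean is the precision-weighted average of μ₀ and x̄.
σ₀² = 5.63² = 31.6969, σ² = 5.58² = 31.1364; σ² + n·σ₀² = 31.1364 + 6·31.6969 = 221.3178.
Posterior precision = 1/σ₀² + n/σ² = 1/31.6969 + 6/31.1364 = (σ² + n·σ₀²)/(σ₀²σ²) = 221.3178/(31.6969·31.1364); posterior variance σₙ² = σ₀²σ²/(σ² + n·σ₀²) = 31.6969·31.1364/221.3178 = 4.459322.

4.459322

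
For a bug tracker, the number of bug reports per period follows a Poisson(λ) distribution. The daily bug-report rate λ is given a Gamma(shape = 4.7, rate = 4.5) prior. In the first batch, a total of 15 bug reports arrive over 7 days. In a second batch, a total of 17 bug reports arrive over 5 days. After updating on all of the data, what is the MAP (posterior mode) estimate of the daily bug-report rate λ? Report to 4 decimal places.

With a Gamma(shape α, rate β) prior, the Poisson likelihood is conjugate: the posterior is Gamma(α + ΣXᵢ, β + n).
After batch 1: Gamma(α+S, β+n) = Gamma(4.7+15, 4.5+7) = Gamma(19.7, 11.5).
After batch 2: Gamma(α+S, β+n) = Gamma(19.7+17, 11.5+5) = Gamma(36.7, 16.5).
Mode of Gamma(α,β) for α≥1 is (α−1)/β = 35.7/16.5 = 2.1636.

2.1636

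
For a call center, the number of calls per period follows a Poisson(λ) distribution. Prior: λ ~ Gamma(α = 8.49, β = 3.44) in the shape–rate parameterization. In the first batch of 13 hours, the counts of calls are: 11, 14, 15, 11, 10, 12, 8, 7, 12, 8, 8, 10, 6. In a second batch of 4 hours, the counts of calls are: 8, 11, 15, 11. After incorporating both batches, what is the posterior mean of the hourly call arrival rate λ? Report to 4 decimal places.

With a Gamma(shape α, rate β) prior, the Poisson likelihood is conjugate: the posterior is Gamma(α + ΣXᵢ, β + n).
Batch 1: sum of counts S = 132 over n = 13 hours.
After batch 1: Gamma(α+S, β+n) = Gamma(8.49+132, 3.44+13) = Gamma(140.49, 16.44).
Batch 2: sum of counts S = 45 over n = 4 hours.
After batch 2: Gamma(α+S, β+n) = Gamma(140.49+45, 16.44+4) = Gamma(185.49, 20.44).
Posterior mean = α/β = 185.49/20.44 = 9.0749.

9.0749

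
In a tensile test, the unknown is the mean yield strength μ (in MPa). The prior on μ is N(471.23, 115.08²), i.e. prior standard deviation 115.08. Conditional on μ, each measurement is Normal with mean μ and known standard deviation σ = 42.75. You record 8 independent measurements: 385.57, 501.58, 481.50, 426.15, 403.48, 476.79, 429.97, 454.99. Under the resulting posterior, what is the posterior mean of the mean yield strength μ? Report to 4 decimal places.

445.4485

For Normal data with known variance σ², a Normal(μ₀, σ₀²) prior on μ is conjugate. Posterior precision = 1/σ₀² + n/σ²; posterior mean is the precision-weighted average of μ₀ and x̄.
Σxᵢ = 385.57 + 501.58 + 481.50 + 426.15 + 403.48 + 476.79 + 429.97 + 454.99 = 3560.03, so n·x̄ = 3560.03.
σ₀² = 115.08² = 13243.4064, σ² = 42.75² = 1827.5625; σ² + n·σ₀² = 1827.5625 + 8·13243.4064 = 107774.8137.
Posterior mean = (μ₀/σ₀² + n·x̄/σ²)/(1/σ₀² + n/σ²) = (σ²·μ₀ + σ₀²·n·x̄)/(σ² + n·σ₀²) = (1827.5625·471.23 + 13243.4064·3560.03)/107774.8137 = 48008126.363067/107774.8137 = 445.4485.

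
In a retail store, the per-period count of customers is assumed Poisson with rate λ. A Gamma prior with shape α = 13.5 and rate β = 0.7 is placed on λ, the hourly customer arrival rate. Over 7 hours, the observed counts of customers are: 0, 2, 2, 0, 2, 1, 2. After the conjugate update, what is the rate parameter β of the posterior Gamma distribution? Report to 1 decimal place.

With a Gamma(shape α, rate β) prior, the Poisson likelihood is conjugate: the posterior is Gamma(α + ΣXᵢ, β + n).
Sum of counts S = 9 over n = 7 hours.
Posterior: Gamma(α+S, β+n) = Gamma(13.5+9, 0.7+7) = Gamma(22.5, 7.7).
Posterior β = 7.7.

7.7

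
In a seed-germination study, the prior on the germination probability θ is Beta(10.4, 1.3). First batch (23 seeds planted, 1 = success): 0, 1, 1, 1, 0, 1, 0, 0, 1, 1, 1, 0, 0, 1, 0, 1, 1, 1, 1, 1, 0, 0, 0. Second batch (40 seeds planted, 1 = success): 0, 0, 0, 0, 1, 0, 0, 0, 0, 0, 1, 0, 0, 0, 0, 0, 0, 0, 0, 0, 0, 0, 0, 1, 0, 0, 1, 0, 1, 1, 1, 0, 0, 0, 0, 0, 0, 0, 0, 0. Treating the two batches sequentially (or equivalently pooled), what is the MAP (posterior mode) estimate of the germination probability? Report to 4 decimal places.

The Beta prior is conjugate to a Binomial/Bernoulli likelihood; the update adds successes to α and failures to β.
After batch 1: Beta(10.4+13, 1.3+10) = Beta(23.4, 11.3).
After batch 2: Beta(23.4+7, 11.3+33) = Beta(30.4, 44.3).
Mode of Beta(a,b) for a,b>1 is (a−1)/(a+b−2) = 29.4/72.7 = 0.4044.

0.4044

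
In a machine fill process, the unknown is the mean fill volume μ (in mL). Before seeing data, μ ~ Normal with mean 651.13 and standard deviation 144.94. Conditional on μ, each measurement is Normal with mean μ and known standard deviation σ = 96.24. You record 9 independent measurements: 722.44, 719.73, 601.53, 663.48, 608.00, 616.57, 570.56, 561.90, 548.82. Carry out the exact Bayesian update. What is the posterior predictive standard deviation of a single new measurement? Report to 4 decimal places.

101.2087

For Normal data with known variance σ², a Normal(μ₀, σ₀²) prior on μ is conjugate. Posterior precision = 1/σ₀² + n/σ²; posterior mean is the precision-weighted average of μ₀ and x̄.
σ₀² = 144.94² = 21007.6036, σ² = 96.24² = 9262.1376; σ² + n·σ₀² = 9262.1376 + 9·21007.6036 = 198330.57.
Posterior precision = 1/σ₀² + n/σ² = 1/21007.6036 + 9/9262.1376 = (σ² + n·σ₀²)/(σ₀²σ²) = 198330.57/(21007.6036·9262.1376); posterior variance σₙ² = σ₀²σ²/(σ² + n·σ₀²) = 21007.6036·9262.1376/198330.57 = 981.065678.
Predictive variance for one new observation = σₙ² + σ² = 21007.6036·9262.1376/198330.57 + 9262.1376 = σ²·(σ₀² + 198330.57)/198330.57 = 9262.1376·219338.1736/198330.57 = 10243.203278; SD = √(9262.1376·219338.1736/198330.57) = 101.2087.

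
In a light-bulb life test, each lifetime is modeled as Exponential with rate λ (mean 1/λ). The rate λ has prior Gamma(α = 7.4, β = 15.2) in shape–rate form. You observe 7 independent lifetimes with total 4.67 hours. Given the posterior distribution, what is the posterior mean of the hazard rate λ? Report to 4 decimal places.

With a Gamma(shape α, rate β) prior on the exponential rate λ, the posterior after n observations with total T = Σxᵢ is Gamma(α+n, β+T).
Posterior: Gamma(7.4+7, 15.2+4.67) = Gamma(14.4, 19.87).
Posterior mean of λ = α/β = 14.4/19.87 = 0.7247.

0.7247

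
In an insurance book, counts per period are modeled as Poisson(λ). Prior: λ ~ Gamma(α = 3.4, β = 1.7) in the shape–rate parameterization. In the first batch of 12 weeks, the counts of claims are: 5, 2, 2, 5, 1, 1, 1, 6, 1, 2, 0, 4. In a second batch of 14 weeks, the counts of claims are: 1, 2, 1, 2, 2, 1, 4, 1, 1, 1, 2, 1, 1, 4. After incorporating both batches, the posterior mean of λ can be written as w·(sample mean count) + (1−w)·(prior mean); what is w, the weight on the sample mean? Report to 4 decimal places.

With a Gamma(shape α, rate β) prior, the Poisson likelihood is conjugate: the posterior is Gamma(α + ΣXᵢ, β + n).
Total number of weeks: n = 12 + 14 = 26.
Posterior mean = (α₀+S)/(β₀+n) = [n/(β₀+n)]·(S/n) + [β₀/(β₀+n)]·(α₀/β₀), so only n and β₀ enter the weight.
Weight on data w = n/(β₀+n) = 26/(1.7+26) = 26/27.7 = 0.9386.

0.9386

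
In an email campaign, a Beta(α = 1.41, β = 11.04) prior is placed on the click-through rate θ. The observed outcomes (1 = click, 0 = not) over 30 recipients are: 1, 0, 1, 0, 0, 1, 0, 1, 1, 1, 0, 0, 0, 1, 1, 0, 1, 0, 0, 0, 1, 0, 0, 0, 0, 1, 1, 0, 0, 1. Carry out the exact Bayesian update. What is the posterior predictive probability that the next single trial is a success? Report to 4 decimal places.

0.3395

The Beta prior is conjugate to a Binomial/Bernoulli likelihood; the update adds successes to α and failures to β.
Posterior: Beta(α+k, β+n−k) = Beta(1.41+13, 11.04+17) = Beta(14.41, 28.04).
For a single future Bernoulli trial, P(success | data) = α/(α+β) = 0.3395.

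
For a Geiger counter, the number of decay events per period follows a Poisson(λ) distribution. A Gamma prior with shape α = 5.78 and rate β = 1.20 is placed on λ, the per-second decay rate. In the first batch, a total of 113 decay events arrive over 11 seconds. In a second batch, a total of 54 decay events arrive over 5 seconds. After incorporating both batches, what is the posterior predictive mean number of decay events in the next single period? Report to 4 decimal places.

10.0453

With a Gamma(shape α, rate β) prior, the Poisson likelihood is conjugate: the posterior is Gamma(α + ΣXᵢ, β + n).
After batch 1: Gamma(α+S, β+n) = Gamma(5.78+113, 1.20+11) = Gamma(118.78, 12.20).
After batch 2: Gamma(α+S, β+n) = Gamma(118.78+54, 12.20+5) = Gamma(172.78, 17.20).
The predictive distribution for one future period is NegBinom with mean α/β = 10.0453.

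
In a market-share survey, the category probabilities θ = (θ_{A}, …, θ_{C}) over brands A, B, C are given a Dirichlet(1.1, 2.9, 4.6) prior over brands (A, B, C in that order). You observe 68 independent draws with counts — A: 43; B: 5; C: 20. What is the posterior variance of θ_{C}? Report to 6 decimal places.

0.002809

The Dirichlet prior is conjugate to the Multinomial likelihood: each posterior αⱼ = prior αⱼ + observed count nⱼ.
Posterior concentration: (44.1, 7.9, 24.6), total = 76.6.
Var[θ_j] = α_j(Σα−α_j)/((Σα)²(Σα+1)) = 24.6·52.0/(76.6²·77.6) = 0.002809.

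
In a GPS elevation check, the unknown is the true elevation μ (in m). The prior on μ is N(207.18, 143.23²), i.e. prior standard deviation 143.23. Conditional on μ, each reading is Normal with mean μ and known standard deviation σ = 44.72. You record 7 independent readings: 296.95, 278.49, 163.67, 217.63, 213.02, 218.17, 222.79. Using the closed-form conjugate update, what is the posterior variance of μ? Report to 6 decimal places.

281.772845

For Normal data with known variance σ², a Normal(μ₀, σ₀²) prior on μ is conjugate. Posterior precision = 1/σ₀² + n/σ²; posterior mean is the precision-weighted average of μ₀ and x̄.
σ₀² = 143.23² = 20514.8329, σ² = 44.72² = 1999.8784; σ² + n·σ₀² = 1999.8784 + 7·20514.8329 = 145603.7087.
Posterior precision = 1/σ₀² + n/σ² = 1/20514.8329 + 7/1999.8784 = (σ² + n·σ₀²)/(σ₀²σ²) = 145603.7087/(20514.8329·1999.8784); posterior variance σₙ² = σ₀²σ²/(σ² + n·σ₀²) = 20514.8329·1999.8784/145603.7087 = 281.772845.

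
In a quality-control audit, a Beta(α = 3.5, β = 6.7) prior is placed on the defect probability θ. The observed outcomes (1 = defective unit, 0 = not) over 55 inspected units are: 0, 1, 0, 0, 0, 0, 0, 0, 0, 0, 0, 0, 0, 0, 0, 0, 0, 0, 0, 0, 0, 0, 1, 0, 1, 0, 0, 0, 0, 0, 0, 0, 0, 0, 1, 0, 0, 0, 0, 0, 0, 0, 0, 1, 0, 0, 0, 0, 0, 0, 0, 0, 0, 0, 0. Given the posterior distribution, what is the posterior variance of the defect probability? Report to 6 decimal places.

0.001713

The Beta prior is conjugate to a Binomial/Bernoulli likelihood; the update adds successes to α and failures to β.
Posterior: Beta(α+k, β+n−k) = Beta(3.5+5, 6.7+50) = Beta(8.5, 56.7).
Var = αβ/((α+β)²(α+β+1)) = 8.5·56.7/(65.2²·66.2) = 0.001713.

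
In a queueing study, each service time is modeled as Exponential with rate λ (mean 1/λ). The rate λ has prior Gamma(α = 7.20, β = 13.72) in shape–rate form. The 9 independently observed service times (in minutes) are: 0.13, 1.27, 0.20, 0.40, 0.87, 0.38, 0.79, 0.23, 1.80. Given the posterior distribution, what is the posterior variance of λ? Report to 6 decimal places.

0.041364

With a Gamma(shape α, rate β) prior on the exponential rate λ, the posterior after n observations with total T = Σxᵢ is Gamma(α+n, β+T).
Sum of observations T = 6.07 minutes; n = 9.
Posterior: Gamma(7.20+9, 13.72+6.07) = Gamma(16.20, 19.79).
Var = α/β² = 0.041364.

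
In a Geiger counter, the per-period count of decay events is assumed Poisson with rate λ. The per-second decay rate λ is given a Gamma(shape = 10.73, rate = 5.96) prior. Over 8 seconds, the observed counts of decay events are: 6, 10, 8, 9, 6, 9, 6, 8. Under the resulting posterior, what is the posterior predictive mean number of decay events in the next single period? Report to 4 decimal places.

With a Gamma(shape α, rate β) prior, the Poisson likelihood is conjugate: the posterior is Gamma(α + ΣXᵢ, β + n).
Sum of counts S = 62 over n = 8 seconds.
Posterior: Gamma(α+S, β+n) = Gamma(10.73+62, 5.96+8) = Gamma(72.73, 13.96).
The predictive distribution for one future period is NegBinom with mean α/β = 5.2099.

5.2099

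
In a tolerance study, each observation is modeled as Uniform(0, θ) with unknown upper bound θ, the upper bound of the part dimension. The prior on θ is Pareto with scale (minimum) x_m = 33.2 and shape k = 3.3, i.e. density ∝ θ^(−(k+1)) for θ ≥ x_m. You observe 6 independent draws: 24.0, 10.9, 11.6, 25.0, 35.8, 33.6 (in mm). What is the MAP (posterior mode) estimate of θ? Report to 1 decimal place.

35.8

A Pareto(scale x_m, shape k) prior on the upper bound θ of Uniform(0, θ) is conjugate: posterior is Pareto(max(x_m, max xᵢ), k + n).
Sample maximum = 35.8; prior scale x_m = 33.2 → posterior scale = max = 35.8.
Posterior shape = 3.3 + 6 = 9.3.
The Pareto density is decreasing on [x_m, ∞), so the mode is x_m = 35.8.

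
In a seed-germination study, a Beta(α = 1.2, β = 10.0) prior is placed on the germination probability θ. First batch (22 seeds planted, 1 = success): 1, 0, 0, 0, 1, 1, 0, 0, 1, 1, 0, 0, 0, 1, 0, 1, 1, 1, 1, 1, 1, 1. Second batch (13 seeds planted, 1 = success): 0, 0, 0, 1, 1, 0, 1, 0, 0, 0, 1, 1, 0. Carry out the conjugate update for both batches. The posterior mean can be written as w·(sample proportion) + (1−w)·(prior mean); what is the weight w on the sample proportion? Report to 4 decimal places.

The Beta prior is conjugate to a Binomial/Bernoulli likelihood; the update adds successes to α and failures to β.
Total number of seeds planted: n = 22 + 13 = 35.
Posterior mean = (α₀+k)/(α₀+β₀+n) = [n/(α₀+β₀+n)]·(k/n) + [(α₀+β₀)/(α₀+β₀+n)]·α₀/(α₀+β₀), so only n and the prior enter the weight.
The weight on the data is w = n/(α₀+β₀+n) = 35/(1.2+10.0+35) = 35/46.2 = 0.7576.

0.7576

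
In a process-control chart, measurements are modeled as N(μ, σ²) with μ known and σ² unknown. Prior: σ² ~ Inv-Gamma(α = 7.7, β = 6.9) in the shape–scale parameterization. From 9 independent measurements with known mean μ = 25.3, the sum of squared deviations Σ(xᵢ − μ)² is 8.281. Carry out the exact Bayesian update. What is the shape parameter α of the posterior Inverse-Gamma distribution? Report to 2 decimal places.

12.20

With known mean μ and an Inverse-Gamma(α, β) prior on σ², the Normal likelihood is conjugate: posterior is Inv-Gamma(α + n/2, β + Σ(xᵢ−μ)²/2).
Posterior: Inv-Gamma(7.7 + 9/2, 6.9 + 8.281/2) = Inv-Gamma(12.20, 11.0405).
Posterior α = 12.20.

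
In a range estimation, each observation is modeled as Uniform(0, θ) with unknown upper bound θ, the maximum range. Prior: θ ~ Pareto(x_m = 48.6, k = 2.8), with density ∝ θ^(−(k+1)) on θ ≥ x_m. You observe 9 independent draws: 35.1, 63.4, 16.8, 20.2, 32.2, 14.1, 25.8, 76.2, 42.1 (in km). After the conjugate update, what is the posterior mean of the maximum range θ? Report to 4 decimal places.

A Pareto(scale x_m, shape k) prior on the upper bound θ of Uniform(0, θ) is conjugate: posterior is Pareto(max(x_m, max xᵢ), k + n).
Sample maximum = 76.2; prior scale x_m = 48.6 → posterior scale = max = 76.2.
Posterior shape = 2.8 + 9 = 11.8.
E[θ|data] = k·x_m/(k−1) = 11.8·76.2/10.8 = 83.2556.

83.2556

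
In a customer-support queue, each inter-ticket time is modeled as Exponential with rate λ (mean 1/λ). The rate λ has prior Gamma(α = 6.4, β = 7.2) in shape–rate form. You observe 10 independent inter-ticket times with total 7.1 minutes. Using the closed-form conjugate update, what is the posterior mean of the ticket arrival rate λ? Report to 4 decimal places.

With a Gamma(shape α, rate β) prior on the exponential rate λ, the posterior after n observations with total T = Σxᵢ is Gamma(α+n, β+T).
Posterior: Gamma(6.4+10, 7.2+7.1) = Gamma(16.4, 14.3).
Posterior mean of λ = α/β = 16.4/14.3 = 1.1469.

1.1469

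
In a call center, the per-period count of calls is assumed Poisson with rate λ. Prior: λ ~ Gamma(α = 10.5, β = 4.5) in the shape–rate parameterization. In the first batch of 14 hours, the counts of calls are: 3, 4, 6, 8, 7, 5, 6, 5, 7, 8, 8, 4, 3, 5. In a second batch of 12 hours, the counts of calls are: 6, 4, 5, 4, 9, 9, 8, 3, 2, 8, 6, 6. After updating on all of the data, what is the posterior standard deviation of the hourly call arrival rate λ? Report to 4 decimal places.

With a Gamma(shape α, rate β) prior, the Poisson likelihood is conjugate: the posterior is Gamma(α + ΣXᵢ, β + n).
Batch 1: sum of counts S = 79 over n = 14 hours.
After batch 1: Gamma(α+S, β+n) = Gamma(10.5+79, 4.5+14) = Gamma(89.5, 18.5).
Batch 2: sum of counts S = 70 over n = 12 hours.
After batch 2: Gamma(α+S, β+n) = Gamma(89.5+70, 18.5+12) = Gamma(159.5, 30.5).
SD = √α/β = √159.5/30.5 = 0.4141.

0.4141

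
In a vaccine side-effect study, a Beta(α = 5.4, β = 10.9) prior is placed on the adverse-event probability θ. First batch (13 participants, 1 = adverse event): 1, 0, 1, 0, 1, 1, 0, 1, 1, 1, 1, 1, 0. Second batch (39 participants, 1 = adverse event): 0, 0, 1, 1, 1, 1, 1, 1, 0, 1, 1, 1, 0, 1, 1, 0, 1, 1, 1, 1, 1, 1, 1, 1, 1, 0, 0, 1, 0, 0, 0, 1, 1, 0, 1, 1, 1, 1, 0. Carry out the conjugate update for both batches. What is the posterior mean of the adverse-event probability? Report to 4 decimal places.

0.6061

The Beta prior is conjugate to a Binomial/Bernoulli likelihood; the update adds successes to α and failures to β.
After batch 1: Beta(5.4+9, 10.9+4) = Beta(14.4, 14.9).
After batch 2: Beta(14.4+27, 14.9+12) = Beta(41.4, 26.9).
Posterior mean = α/(α+β) = 41.4/68.3 = 0.6061.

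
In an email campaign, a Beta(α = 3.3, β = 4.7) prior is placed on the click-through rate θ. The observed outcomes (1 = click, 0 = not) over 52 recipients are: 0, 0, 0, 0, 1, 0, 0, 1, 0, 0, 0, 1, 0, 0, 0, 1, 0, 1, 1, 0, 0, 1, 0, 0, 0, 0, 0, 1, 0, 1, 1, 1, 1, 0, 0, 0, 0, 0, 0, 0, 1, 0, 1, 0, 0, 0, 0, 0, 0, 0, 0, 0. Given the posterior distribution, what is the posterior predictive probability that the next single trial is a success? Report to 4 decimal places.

The Beta prior is conjugate to a Binomial/Bernoulli likelihood; the update adds successes to α and failures to β.
Posterior: Beta(α+k, β+n−k) = Beta(3.3+14, 4.7+38) = Beta(17.3, 42.7).
For a single future Bernoulli trial, P(success | data) = α/(α+β) = 0.2883.

0.2883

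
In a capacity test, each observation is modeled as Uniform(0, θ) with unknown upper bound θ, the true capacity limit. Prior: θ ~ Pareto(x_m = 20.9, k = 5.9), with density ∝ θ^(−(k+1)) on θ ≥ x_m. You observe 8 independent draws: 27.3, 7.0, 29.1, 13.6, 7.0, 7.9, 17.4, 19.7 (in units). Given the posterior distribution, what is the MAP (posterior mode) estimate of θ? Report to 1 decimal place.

A Pareto(scale x_m, shape k) prior on the upper bound θ of Uniform(0, θ) is conjugate: posterior is Pareto(max(x_m, max xᵢ), k + n).
Sample maximum = 29.1; prior scale x_m = 20.9 → posterior scale = max = 29.1.
Posterior shape = 5.9 + 8 = 13.9.
The Pareto density is decreasing on [x_m, ∞), so the mode is x_m = 29.1.

29.1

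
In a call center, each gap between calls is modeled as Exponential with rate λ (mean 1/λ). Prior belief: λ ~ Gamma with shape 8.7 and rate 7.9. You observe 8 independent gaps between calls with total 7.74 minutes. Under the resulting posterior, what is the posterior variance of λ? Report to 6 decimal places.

0.068272

With a Gamma(shape α, rate β) prior on the exponential rate λ, the posterior after n observations with total T = Σxᵢ is Gamma(α+n, β+T).
Posterior: Gamma(8.7+8, 7.9+7.74) = Gamma(16.7, 15.64).
Var = α/β² = 0.068272.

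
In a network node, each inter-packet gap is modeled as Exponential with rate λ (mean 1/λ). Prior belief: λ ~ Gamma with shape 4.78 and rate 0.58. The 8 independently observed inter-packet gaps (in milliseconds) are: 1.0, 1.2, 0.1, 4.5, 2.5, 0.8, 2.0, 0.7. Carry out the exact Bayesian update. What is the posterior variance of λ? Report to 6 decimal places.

With a Gamma(shape α, rate β) prior on the exponential rate λ, the posterior after n observations with total T = Σxᵢ is Gamma(α+n, β+T).
Sum of observations T = 12.8 milliseconds; n = 8.
Posterior: Gamma(4.78+8, 0.58+12.8) = Gamma(12.78, 13.38).
Var = α/β² = 0.071387.

0.071387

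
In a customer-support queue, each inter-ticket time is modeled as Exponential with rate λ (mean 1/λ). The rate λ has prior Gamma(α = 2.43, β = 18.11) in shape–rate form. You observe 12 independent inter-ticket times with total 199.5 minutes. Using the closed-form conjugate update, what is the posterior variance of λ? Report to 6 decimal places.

0.000305

With a Gamma(shape α, rate β) prior on the exponential rate λ, the posterior after n observations with total T = Σxᵢ is Gamma(α+n, β+T).
Posterior: Gamma(2.43+12, 18.11+199.5) = Gamma(14.43, 217.61).
Var = α/β² = 0.000305.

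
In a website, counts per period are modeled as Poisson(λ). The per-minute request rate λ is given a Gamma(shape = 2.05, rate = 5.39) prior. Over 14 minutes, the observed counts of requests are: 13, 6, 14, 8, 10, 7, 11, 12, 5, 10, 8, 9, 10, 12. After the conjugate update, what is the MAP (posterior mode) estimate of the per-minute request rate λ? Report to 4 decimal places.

7.0165

With a Gamma(shape α, rate β) prior, the Poisson likelihood is conjugate: the posterior is Gamma(α + ΣXᵢ, β + n).
Sum of counts S = 135 over n = 14 minutes.
Posterior: Gamma(α+S, β+n) = Gamma(2.05+135, 5.39+14) = Gamma(137.05, 19.39).
Mode of Gamma(α,β) for α≥1 is (α−1)/β = 136.05/19.39 = 7.0165.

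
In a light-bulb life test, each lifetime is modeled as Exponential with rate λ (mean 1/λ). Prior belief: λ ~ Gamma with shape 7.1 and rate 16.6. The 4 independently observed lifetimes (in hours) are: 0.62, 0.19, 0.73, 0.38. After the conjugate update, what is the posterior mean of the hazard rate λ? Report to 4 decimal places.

With a Gamma(shape α, rate β) prior on the exponential rate λ, the posterior after n observations with total T = Σxᵢ is Gamma(α+n, β+T).
Sum of observations T = 1.92 hours; n = 4.
Posterior: Gamma(7.1+4, 16.6+1.92) = Gamma(11.1, 18.52).
Posterior mean of λ = α/β = 11.1/18.52 = 0.5994.

0.5994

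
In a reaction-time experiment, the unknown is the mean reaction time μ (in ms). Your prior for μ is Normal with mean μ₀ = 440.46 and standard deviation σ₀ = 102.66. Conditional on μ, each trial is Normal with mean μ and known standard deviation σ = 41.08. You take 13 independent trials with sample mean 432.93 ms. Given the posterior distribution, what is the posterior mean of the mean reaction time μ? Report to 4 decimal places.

433.0216

For Normal data with known variance σ², a Normal(μ₀, σ₀²) prior on μ is conjugate. Posterior precision = 1/σ₀² + n/σ²; posterior mean is the precision-weighted average of μ₀ and x̄.
n·x̄ = 13·432.93 = 5628.09.
σ₀² = 102.66² = 10539.0756, σ² = 41.08² = 1687.5664; σ² + n·σ₀² = 1687.5664 + 13·10539.0756 = 138695.5492.
Posterior mean = (μ₀/σ₀² + n·x̄/σ²)/(1/σ₀² + n/σ²) = (σ²·μ₀ + σ₀²·n·x̄)/(σ² + n·σ₀²) = (1687.5664·440.46 + 10539.0756·5628.09)/138695.5492 = 60058171.490148/138695.5492 = 433.0216.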